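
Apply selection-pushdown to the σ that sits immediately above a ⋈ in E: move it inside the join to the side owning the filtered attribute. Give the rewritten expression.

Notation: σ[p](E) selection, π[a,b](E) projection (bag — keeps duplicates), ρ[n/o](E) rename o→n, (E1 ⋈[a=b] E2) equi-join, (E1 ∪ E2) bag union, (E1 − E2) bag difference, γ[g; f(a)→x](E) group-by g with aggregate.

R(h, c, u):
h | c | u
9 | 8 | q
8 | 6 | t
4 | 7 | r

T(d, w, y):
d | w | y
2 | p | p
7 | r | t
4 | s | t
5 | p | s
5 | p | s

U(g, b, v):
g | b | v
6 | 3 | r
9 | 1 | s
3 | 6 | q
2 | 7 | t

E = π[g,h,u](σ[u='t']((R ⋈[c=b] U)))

σ filters on u, owned by the left side.
E' = π[g,h,u]((σ[u='t'](R) ⋈[c=b] U))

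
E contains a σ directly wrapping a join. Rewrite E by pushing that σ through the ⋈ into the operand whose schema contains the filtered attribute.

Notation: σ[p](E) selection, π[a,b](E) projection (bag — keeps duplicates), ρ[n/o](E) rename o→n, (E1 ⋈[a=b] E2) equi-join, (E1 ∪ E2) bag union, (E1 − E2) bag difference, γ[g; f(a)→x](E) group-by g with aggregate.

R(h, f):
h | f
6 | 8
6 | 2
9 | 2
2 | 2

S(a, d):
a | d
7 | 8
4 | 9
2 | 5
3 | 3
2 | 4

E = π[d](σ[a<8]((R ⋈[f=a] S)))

σ filters on a, owned by the right side.
E' = π[d]((R ⋈[f=a] σ[a<8](S)))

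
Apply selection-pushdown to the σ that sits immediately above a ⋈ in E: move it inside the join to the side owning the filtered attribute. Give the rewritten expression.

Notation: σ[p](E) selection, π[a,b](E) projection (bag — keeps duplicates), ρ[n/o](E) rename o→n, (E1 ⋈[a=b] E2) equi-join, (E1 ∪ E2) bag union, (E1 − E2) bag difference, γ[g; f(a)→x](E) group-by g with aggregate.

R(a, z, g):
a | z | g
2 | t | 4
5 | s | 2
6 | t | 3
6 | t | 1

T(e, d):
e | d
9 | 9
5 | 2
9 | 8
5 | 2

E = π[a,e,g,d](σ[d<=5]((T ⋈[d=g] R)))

σ filters on d, owned by the left side.
E' = π[a,e,g,d]((σ[d<=5](T) ⋈[d=g] R))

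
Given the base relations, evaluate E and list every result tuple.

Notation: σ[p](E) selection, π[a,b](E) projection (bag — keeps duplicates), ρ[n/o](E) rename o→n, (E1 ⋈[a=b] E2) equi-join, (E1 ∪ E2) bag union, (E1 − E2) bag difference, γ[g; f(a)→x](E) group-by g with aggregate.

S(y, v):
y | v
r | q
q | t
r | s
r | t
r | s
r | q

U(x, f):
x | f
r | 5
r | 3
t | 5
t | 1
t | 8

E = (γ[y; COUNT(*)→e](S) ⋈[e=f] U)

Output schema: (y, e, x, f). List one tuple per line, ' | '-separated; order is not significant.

Stepwise |·|:
  S → 6
  γ[y; COUNT(*)→e](S) → 2
  U → 5
  (γ[y; COUNT(*)→e](S) ⋈[e=f] U) → 3

== RESULT ==
y | e | x | f
q | 1 | t | 1
r | 5 | r | 5
r | 5 | t | 5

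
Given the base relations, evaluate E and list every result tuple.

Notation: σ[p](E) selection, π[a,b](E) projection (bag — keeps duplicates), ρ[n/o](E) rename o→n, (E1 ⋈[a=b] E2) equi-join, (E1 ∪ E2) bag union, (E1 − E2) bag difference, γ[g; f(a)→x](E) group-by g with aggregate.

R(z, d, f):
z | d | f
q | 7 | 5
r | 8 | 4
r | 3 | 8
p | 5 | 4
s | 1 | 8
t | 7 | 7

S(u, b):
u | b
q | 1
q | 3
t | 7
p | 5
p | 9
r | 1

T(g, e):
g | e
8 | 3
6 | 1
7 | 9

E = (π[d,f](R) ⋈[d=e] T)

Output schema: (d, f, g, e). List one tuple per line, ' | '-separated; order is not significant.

Per-node cardinality:
  R → 6
  π[d,f](R) → 6
  T → 3
  (π[d,f](R) ⋈[d=e] T) → 2

== RESULT ==
d | f | g | e
1 | 8 | 6 | 1
3 | 8 | 8 | 3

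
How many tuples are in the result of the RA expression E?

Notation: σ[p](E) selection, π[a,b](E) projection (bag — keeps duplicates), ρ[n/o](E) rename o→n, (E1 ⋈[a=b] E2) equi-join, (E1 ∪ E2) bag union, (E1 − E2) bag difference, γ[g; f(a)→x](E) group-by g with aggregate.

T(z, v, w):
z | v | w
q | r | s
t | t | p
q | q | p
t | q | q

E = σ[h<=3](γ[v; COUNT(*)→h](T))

Stepwise |·|:
  T → 4
  γ[v; COUNT(*)→h](T) → 3
  σ[h<=3](γ[v; COUNT(*)→h](T)) → 3

|E| = 3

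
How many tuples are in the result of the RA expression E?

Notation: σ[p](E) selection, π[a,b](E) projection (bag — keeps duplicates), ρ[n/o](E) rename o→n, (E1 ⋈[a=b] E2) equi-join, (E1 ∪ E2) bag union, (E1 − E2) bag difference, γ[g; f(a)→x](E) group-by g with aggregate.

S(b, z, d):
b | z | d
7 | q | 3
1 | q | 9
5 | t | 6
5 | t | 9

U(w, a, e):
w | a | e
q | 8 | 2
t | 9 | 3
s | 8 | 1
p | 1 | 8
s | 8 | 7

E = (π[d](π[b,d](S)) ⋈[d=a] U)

Stepwise |·|:
  S → 4
  π[b,d](S) → 4
  π[d](π[b,d](S)) → 4
  U → 5
  (π[d](π[b,d](S)) ⋈[d=a] U) → 2

|E| = 2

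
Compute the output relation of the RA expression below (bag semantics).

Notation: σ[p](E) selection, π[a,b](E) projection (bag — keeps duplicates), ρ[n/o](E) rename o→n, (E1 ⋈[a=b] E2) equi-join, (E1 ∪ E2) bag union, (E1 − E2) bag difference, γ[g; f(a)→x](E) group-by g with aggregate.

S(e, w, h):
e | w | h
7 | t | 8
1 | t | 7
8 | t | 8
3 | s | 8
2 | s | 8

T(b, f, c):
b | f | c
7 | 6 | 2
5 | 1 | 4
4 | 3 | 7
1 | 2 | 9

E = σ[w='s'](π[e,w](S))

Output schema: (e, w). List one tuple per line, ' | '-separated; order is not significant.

Row counts bottom-up:
  S → 5
  π[e,w](S) → 5
  σ[w='s'](π[e,w](S)) → 2

== RESULT ==
e | w
2 | s
3 | s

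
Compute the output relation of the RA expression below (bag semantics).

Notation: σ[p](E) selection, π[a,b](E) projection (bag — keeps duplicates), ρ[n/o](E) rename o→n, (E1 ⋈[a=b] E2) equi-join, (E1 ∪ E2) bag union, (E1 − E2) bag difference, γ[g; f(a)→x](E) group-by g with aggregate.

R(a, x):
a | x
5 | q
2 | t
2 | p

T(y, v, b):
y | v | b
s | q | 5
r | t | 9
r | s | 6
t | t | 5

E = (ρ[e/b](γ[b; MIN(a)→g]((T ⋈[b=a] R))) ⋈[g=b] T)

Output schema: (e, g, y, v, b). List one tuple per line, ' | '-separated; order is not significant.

Row counts bottom-up:
  T → 4
  R → 3
  (T ⋈[b=a] R) → 2
  γ[b; MIN(a)→g]((T ⋈[b=a] R)) → 1
  ρ[e/b](γ[b; MIN(a)→g]((T ⋈[b=a] R))) → 1
  T → 4
  (ρ[e/b](γ[b; MIN(a)→g]((T ⋈[b=a] R))) ⋈[g=b] T) → 2

== RESULT ==
e | g | y | v | b
5 | 5 | s | q | 5
5 | 5 | t | t | 5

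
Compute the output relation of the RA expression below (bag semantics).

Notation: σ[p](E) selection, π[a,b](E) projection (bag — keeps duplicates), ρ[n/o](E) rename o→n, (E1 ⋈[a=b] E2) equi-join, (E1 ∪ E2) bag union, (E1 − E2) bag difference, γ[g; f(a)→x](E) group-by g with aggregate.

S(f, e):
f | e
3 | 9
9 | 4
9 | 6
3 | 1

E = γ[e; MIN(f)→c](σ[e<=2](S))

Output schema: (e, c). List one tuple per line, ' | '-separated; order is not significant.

Row counts bottom-up:
  S → 4
  σ[e<=2](S) → 1
  γ[e; MIN(f)→c](σ[e<=2](S)) → 1

== RESULT ==
e | c
1 | 3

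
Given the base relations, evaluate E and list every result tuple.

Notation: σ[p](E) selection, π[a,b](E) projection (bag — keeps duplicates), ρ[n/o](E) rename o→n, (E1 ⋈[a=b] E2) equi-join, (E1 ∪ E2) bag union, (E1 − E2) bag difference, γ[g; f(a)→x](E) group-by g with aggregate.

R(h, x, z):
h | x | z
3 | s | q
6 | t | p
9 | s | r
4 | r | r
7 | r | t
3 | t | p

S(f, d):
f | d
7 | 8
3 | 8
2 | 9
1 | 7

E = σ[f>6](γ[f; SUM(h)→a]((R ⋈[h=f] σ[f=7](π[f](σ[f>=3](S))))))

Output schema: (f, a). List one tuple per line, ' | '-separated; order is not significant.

Subexpression sizes:
  R → 6
  S → 4
  σ[f>=3](S) → 2
  π[f](σ[f>=3](S)) → 2
  σ[f=7](π[f](σ[f>=3](S))) → 1
  (R ⋈[h=f] σ[f=7](π[f](σ[f>=3](S)))) → 1
  γ[f; SUM(h)→a]((R ⋈[h=f] σ[f=7](π[f](σ[f>=3](S))))) → 1
  σ[f>6](γ[f; SUM(h)→a]((R ⋈[h=f] σ[f=7](π[f](σ[f>=3](S)))))) → 1

== RESULT ==
f | a
7 | 7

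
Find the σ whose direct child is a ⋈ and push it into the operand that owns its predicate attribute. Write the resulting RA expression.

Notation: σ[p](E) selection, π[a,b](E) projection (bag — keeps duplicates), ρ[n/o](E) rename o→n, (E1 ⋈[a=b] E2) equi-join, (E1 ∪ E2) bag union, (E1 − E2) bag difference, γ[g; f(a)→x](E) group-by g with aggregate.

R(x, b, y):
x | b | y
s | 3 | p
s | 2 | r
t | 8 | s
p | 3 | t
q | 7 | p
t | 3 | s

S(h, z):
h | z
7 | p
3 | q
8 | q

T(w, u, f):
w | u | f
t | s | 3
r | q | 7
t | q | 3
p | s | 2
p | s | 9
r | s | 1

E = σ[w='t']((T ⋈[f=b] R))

σ filters on w, owned by the left side.
E' = (σ[w='t'](T) ⋈[f=b] R)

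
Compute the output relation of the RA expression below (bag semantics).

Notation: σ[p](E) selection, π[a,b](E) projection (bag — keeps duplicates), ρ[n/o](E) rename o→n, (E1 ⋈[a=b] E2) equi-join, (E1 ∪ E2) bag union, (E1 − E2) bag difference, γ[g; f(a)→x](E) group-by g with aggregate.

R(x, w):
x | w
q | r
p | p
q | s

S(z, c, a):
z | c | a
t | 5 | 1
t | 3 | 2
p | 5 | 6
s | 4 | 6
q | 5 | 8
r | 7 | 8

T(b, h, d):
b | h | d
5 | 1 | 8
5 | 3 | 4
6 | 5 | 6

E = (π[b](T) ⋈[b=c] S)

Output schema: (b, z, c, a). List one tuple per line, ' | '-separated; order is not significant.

Per-node cardinality:
  T → 3
  π[b](T) → 3
  S → 6
  (π[b](T) ⋈[b=c] S) → 6

== RESULT ==
b | z | c | a
5 | p | 5 | 6
5 | p | 5 | 6
5 | q | 5 | 8
5 | q | 5 | 8
5 | t | 5 | 1
5 | t | 5 | 1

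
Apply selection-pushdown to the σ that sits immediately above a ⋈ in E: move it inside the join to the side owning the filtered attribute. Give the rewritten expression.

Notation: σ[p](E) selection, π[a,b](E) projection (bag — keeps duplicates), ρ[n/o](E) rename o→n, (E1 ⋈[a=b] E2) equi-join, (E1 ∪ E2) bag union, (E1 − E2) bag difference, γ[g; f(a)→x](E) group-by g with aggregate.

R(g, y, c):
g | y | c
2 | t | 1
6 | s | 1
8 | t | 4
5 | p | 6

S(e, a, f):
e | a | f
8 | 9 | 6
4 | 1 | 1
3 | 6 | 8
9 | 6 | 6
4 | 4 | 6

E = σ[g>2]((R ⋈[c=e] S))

σ filters on g, owned by the left side.
E' = (σ[g>2](R) ⋈[c=e] S)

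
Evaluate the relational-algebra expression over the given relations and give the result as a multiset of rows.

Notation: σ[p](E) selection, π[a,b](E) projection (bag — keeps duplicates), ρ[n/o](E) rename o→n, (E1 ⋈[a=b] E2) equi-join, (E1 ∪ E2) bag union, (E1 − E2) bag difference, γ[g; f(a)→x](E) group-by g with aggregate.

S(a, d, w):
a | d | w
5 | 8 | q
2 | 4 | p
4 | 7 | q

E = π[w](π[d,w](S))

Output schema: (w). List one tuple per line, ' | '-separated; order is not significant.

Subexpression sizes:
  S → 3
  π[d,w](S) → 3
  π[w](π[d,w](S)) → 3

== RESULT ==
w
p
q
q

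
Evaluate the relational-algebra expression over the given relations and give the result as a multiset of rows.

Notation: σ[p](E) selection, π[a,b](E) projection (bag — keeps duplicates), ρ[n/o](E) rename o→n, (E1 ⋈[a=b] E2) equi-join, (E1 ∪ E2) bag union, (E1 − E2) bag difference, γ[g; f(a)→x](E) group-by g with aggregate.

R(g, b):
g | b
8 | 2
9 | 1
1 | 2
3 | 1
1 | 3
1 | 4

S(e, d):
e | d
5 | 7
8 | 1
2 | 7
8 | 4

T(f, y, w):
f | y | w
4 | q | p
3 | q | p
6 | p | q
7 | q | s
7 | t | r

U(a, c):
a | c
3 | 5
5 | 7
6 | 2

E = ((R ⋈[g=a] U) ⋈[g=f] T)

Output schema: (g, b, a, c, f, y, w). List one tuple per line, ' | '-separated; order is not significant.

Subexpression sizes:
  R → 6
  U → 3
  (R ⋈[g=a] U) → 1
  T → 5
  ((R ⋈[g=a] U) ⋈[g=f] T) → 1

== RESULT ==
g | b | a | c | f | y | w
3 | 1 | 3 | 5 | 3 | q | p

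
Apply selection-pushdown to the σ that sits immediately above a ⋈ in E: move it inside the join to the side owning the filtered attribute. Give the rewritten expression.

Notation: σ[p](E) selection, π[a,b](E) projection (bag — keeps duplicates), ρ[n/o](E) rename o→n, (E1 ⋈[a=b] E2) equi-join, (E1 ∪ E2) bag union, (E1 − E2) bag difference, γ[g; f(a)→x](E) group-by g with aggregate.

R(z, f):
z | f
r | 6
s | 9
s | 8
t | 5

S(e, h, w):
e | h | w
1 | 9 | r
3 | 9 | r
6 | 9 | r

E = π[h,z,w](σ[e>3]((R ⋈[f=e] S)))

σ filters on e, owned by the right side.
E' = π[h,z,w]((R ⋈[f=e] σ[e>3](S)))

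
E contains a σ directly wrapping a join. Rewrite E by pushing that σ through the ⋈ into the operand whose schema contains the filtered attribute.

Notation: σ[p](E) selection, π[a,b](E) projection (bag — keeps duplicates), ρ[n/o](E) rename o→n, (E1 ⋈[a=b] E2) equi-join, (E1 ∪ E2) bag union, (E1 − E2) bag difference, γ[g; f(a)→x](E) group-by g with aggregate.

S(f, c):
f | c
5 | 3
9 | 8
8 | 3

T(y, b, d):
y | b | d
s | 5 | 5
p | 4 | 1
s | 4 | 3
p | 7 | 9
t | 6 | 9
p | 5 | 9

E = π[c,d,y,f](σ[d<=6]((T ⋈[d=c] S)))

σ filters on d, owned by the left side.
E' = π[c,d,y,f]((σ[d<=6](T) ⋈[d=c] S))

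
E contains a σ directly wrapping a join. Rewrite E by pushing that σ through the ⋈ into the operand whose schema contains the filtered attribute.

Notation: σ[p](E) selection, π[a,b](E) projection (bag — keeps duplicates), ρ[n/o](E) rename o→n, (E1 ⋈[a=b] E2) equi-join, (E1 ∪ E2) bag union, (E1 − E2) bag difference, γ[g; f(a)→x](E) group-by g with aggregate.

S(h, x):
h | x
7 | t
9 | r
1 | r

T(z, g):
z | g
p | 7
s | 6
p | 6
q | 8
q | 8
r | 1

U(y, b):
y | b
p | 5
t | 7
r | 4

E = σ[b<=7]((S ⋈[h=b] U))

σ filters on b, owned by the right side.
E' = (S ⋈[h=b] σ[b<=7](U))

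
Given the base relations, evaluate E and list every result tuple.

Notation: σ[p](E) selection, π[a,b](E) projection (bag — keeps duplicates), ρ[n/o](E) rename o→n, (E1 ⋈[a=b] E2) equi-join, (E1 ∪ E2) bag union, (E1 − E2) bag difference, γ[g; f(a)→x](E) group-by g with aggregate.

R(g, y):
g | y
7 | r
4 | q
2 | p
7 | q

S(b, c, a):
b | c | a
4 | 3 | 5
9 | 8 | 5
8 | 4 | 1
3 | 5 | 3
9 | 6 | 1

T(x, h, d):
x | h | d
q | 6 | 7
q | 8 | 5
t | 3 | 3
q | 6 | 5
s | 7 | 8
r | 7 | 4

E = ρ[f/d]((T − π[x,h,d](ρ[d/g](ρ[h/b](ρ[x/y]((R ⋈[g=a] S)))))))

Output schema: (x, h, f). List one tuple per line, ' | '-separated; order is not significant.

Subexpression sizes:
  T → 6
  R → 4
  S → 5
  (R ⋈[g=a] S) → 0
  ρ[x/y]((R ⋈[g=a] S)) → 0
  ρ[h/b](ρ[x/y]((R ⋈[g=a] S))) → 0
  ρ[d/g](ρ[h/b](ρ[x/y]((R ⋈[g=a] S)))) → 0
  π[x,h,d](ρ[d/g](ρ[h/b](ρ[x/y]((R ⋈[g=a] S))))) → 0
  (T − π[x,h,d](ρ[d/g](ρ[h/b](ρ[x/y]((R ⋈[g=a] S)))))) → 6
  ρ[f/d]((T − π[x,h,d](ρ[d/g](ρ[h/b](ρ[x/y]((R ⋈[g=a] S))))))) → 6

== RESULT ==
x | h | f
q | 6 | 5
q | 6 | 7
q | 8 | 5
r | 7 | 4
s | 7 | 8
t | 3 | 3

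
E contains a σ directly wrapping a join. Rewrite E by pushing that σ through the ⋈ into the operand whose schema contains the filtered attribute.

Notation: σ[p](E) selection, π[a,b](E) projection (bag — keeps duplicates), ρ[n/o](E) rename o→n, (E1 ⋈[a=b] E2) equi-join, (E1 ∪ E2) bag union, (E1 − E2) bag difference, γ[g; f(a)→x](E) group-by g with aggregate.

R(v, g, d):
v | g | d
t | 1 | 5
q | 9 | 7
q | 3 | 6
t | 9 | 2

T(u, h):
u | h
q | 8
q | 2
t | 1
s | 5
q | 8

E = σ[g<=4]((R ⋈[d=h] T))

σ filters on g, owned by the left side.
E' = (σ[g<=4](R) ⋈[d=h] T)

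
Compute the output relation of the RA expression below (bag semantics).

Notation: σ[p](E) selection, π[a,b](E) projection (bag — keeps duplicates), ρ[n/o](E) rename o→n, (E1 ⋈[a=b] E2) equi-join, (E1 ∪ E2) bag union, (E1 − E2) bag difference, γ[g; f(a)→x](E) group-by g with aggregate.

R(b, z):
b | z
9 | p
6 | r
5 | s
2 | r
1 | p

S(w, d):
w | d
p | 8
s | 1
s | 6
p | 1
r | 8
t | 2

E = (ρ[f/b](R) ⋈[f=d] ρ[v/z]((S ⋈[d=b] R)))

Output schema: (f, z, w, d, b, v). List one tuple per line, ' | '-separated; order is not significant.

Per-node cardinality:
  R → 5
  ρ[f/b](R) → 5
  S → 6
  R → 5
  (S ⋈[d=b] R) → 4
  ρ[v/z]((S ⋈[d=b] R)) → 4
  (ρ[f/b](R) ⋈[f=d] ρ[v/z]((S ⋈[d=b] R))) → 4

== RESULT ==
f | z | w | d | b | v
1 | p | p | 1 | 1 | p
1 | p | s | 1 | 1 | p
2 | r | t | 2 | 2 | r
6 | r | s | 6 | 6 | r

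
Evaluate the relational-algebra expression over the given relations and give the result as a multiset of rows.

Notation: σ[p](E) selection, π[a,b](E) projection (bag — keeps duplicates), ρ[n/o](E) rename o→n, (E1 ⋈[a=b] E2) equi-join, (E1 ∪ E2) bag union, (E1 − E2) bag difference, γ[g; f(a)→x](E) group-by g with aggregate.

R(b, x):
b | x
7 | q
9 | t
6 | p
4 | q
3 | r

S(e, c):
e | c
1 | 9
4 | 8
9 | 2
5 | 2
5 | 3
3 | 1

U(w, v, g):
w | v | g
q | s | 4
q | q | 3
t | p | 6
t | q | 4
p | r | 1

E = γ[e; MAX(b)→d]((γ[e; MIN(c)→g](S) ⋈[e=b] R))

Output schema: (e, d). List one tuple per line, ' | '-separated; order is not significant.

Stepwise |·|:
  S → 6
  γ[e; MIN(c)→g](S) → 5
  R → 5
  (γ[e; MIN(c)→g](S) ⋈[e=b] R) → 3
  γ[e; MAX(b)→d]((γ[e; MIN(c)→g](S) ⋈[e=b] R)) → 3

== RESULT ==
e | d
3 | 3
4 | 4
9 | 9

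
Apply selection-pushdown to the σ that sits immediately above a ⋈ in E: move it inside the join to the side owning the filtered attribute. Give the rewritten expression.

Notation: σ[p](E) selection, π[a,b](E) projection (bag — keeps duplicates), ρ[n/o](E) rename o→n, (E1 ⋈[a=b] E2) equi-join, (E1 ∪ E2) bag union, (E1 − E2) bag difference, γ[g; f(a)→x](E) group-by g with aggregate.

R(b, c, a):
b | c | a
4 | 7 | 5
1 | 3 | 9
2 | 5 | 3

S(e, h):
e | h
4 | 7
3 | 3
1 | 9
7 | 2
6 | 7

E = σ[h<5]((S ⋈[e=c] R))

σ filters on h, owned by the left side.
E' = (σ[h<5](S) ⋈[e=c] R)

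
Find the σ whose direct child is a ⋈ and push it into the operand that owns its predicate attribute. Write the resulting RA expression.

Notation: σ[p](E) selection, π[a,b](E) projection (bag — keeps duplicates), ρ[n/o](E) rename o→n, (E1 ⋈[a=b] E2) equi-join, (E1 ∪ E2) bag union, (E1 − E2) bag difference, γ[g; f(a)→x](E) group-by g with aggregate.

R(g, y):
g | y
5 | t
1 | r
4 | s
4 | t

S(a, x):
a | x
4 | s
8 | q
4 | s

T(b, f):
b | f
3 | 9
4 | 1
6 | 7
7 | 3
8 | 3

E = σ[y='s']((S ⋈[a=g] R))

σ filters on y, owned by the right side.
E' = (S ⋈[a=g] σ[y='s'](R))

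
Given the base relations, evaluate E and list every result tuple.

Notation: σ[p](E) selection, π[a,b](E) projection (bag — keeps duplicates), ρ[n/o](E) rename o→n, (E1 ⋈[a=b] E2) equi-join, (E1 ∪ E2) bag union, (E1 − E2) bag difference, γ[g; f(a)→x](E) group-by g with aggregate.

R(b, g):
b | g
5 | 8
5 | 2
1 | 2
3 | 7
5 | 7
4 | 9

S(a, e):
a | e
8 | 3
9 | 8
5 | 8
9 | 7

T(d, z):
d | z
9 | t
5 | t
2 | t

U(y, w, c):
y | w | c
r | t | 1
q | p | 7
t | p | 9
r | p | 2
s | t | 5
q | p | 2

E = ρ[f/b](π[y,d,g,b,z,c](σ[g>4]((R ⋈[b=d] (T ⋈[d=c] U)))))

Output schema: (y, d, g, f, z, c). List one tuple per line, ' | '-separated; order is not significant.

Subexpression sizes:
  R → 6
  T → 3
  U → 6
  (T ⋈[d=c] U) → 4
  (R ⋈[b=d] (T ⋈[d=c] U)) → 3
  σ[g>4]((R ⋈[b=d] (T ⋈[d=c] U))) → 2
  π[y,d,g,b,z,c](σ[g>4]((R ⋈[b=d] (T ⋈[d=c] U)))) → 2
  ρ[f/b](π[y,d,g,b,z,c](σ[g>4]((R ⋈[b=d] (T ⋈[d=c] U))))) → 2

== RESULT ==
y | d | g | f | z | c
s | 5 | 7 | 5 | t | 5
s | 5 | 8 | 5 | t | 5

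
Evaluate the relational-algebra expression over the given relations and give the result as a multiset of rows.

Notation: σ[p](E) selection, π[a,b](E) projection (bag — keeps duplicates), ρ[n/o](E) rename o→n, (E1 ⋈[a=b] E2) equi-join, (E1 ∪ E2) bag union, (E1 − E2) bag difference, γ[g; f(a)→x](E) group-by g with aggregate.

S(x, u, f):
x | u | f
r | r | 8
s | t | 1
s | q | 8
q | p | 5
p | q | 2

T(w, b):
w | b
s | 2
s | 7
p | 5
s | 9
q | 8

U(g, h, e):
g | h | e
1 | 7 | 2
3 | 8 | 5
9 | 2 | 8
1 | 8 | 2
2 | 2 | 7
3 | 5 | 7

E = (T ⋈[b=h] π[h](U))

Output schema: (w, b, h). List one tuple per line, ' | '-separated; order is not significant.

Subexpression sizes:
  T → 5
  U → 6
  π[h](U) → 6
  (T ⋈[b=h] π[h](U)) → 6

== RESULT ==
w | b | h
p | 5 | 5
q | 8 | 8
q | 8 | 8
s | 2 | 2
s | 2 | 2
s | 7 | 7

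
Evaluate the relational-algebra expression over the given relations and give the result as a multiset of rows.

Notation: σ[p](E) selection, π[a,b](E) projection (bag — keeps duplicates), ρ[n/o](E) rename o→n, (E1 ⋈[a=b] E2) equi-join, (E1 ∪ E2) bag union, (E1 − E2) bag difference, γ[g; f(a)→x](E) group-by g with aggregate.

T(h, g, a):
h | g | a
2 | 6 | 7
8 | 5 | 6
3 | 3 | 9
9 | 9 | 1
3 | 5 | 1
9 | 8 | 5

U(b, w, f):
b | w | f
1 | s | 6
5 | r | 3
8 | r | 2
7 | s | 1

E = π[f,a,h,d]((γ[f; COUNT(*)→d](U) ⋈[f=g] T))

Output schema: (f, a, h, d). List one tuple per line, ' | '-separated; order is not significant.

Row counts bottom-up:
  U → 4
  γ[f; COUNT(*)→d](U) → 4
  T → 6
  (γ[f; COUNT(*)→d](U) ⋈[f=g] T) → 2
  π[f,a,h,d]((γ[f; COUNT(*)→d](U) ⋈[f=g] T)) → 2

== RESULT ==
f | a | h | d
3 | 9 | 3 | 1
6 | 7 | 2 | 1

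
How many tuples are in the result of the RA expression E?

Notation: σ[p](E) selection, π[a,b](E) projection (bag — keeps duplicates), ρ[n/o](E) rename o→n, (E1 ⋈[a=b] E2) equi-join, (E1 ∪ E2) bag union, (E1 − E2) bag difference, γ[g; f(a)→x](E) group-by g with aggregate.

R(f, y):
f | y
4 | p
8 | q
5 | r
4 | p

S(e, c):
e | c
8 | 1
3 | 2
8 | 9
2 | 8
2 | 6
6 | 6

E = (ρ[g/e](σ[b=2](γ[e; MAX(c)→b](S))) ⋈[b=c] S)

Row counts bottom-up:
  S → 6
  γ[e; MAX(c)→b](S) → 4
  σ[b=2](γ[e; MAX(c)→b](S)) → 1
  ρ[g/e](σ[b=2](γ[e; MAX(c)→b](S))) → 1
  S → 6
  (ρ[g/e](σ[b=2](γ[e; MAX(c)→b](S))) ⋈[b=c] S) → 1

|E| = 1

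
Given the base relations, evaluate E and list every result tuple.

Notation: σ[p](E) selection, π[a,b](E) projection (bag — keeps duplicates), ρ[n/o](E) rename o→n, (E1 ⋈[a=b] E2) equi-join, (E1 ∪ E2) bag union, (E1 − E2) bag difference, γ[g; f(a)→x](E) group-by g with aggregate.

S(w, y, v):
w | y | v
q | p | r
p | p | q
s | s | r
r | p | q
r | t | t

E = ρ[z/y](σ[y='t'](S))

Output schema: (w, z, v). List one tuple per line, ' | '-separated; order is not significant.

Stepwise |·|:
  S → 5
  σ[y='t'](S) → 1
  ρ[z/y](σ[y='t'](S)) → 1

== RESULT ==
w | z | v
r | t | t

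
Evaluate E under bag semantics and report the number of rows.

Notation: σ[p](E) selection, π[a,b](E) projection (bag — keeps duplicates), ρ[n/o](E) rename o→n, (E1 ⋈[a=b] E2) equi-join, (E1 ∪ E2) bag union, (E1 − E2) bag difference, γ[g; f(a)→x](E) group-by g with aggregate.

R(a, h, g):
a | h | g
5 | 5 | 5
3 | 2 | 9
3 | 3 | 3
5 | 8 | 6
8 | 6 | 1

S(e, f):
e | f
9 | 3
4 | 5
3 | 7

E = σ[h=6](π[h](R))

Subexpression sizes:
  R → 5
  π[h](R) → 5
  σ[h=6](π[h](R)) → 1

|E| = 1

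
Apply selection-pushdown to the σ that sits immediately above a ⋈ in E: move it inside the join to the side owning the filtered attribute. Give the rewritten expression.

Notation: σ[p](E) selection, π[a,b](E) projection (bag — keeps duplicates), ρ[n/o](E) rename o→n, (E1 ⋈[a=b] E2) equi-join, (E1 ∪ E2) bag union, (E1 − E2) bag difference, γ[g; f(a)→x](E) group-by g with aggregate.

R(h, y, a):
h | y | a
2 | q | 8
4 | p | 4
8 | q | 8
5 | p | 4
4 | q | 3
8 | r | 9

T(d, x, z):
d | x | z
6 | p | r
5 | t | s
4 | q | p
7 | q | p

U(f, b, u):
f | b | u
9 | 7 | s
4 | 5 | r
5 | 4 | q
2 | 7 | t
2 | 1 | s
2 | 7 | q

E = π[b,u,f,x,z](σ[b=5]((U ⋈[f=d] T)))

σ filters on b, owned by the left side.
E' = π[b,u,f,x,z]((σ[b=5](U) ⋈[f=d] T))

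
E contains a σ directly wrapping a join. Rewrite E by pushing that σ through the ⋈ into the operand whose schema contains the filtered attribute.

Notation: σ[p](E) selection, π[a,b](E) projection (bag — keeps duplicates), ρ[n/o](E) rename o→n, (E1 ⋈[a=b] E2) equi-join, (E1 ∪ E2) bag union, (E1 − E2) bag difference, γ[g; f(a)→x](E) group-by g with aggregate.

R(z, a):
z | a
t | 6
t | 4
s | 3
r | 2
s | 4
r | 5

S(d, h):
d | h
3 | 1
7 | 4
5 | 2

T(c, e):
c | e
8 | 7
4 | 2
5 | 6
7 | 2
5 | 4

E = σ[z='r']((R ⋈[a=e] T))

σ filters on z, owned by the left side.
E' = (σ[z='r'](R) ⋈[a=e] T)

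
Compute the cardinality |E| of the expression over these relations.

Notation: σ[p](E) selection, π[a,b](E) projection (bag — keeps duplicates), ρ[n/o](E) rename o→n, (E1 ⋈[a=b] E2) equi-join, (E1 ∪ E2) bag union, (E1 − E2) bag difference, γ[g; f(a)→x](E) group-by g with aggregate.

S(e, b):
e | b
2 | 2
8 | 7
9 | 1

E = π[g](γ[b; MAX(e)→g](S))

Subexpression sizes:
  S → 3
  γ[b; MAX(e)→g](S) → 3
  π[g](γ[b; MAX(e)→g](S)) → 3

|E| = 3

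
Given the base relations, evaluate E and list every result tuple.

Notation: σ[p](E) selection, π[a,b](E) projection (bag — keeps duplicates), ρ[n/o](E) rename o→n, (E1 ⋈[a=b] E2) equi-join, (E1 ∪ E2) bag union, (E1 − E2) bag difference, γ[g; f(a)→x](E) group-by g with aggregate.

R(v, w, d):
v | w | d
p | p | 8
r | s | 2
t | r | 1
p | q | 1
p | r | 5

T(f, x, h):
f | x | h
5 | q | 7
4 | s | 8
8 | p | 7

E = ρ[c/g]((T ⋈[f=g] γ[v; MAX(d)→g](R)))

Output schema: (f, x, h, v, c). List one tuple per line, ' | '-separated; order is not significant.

Row counts bottom-up:
  T → 3
  R → 5
  γ[v; MAX(d)→g](R) → 3
  (T ⋈[f=g] γ[v; MAX(d)→g](R)) → 1
  ρ[c/g]((T ⋈[f=g] γ[v; MAX(d)→g](R))) → 1

== RESULT ==
f | x | h | v | c
8 | p | 7 | p | 8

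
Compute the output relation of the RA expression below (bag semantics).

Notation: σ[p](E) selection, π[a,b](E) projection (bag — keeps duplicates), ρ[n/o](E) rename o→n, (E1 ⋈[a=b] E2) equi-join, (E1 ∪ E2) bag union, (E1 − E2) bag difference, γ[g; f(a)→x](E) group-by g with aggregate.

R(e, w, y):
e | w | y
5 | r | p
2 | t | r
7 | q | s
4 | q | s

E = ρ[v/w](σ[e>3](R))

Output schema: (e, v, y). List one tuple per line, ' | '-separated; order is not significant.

Stepwise |·|:
  R → 4
  σ[e>3](R) → 3
  ρ[v/w](σ[e>3](R)) → 3

== RESULT ==
e | v | y
4 | q | s
5 | r | p
7 | q | s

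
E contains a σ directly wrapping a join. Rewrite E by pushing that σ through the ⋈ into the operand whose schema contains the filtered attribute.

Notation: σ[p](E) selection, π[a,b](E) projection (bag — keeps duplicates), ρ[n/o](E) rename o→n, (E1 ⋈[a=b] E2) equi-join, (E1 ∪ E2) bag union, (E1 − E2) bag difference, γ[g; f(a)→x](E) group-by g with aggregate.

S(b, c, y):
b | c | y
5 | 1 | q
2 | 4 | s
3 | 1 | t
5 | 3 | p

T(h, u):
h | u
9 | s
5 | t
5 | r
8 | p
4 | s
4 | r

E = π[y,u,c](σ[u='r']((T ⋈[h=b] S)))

σ filters on u, owned by the left side.
E' = π[y,u,c]((σ[u='r'](T) ⋈[h=b] S))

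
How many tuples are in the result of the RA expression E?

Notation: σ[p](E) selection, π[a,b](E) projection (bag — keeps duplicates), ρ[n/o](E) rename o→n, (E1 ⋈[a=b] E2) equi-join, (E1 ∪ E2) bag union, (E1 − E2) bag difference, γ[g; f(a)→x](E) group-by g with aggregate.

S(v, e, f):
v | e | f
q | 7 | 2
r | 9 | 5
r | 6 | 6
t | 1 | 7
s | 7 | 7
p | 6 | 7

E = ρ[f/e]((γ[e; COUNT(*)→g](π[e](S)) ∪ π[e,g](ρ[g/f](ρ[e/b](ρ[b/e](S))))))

Row counts bottom-up:
  S → 6
  π[e](S) → 6
  γ[e; COUNT(*)→g](π[e](S)) → 4
  S → 6
  ρ[b/e](S) → 6
  ρ[e/b](ρ[b/e](S)) → 6
  ρ[g/f](ρ[e/b](ρ[b/e](S))) → 6
  π[e,g](ρ[g/f](ρ[e/b](ρ[b/e](S)))) → 6
  (γ[e; COUNT(*)→g](π[e](S)) ∪ π[e,g](ρ[g/f](ρ[e/b](ρ[b/e](S))))) → 10
  ρ[f/e]((γ[e; COUNT(*)→g](π[e](S)) ∪ π[e,g](ρ[g/f](ρ[e/b](ρ[b/e](S)))))) → 10

|E| = 10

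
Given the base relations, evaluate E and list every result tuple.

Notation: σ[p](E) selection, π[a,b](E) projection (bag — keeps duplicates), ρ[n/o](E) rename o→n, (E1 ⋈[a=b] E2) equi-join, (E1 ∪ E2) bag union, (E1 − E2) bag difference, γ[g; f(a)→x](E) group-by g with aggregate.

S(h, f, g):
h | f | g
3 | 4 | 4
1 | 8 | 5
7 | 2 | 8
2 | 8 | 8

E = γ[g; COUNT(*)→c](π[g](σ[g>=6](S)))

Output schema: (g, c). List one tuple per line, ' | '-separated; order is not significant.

Per-node cardinality:
  S → 4
  σ[g>=6](S) → 2
  π[g](σ[g>=6](S)) → 2
  γ[g; COUNT(*)→c](π[g](σ[g>=6](S))) → 1

== RESULT ==
g | c
8 | 2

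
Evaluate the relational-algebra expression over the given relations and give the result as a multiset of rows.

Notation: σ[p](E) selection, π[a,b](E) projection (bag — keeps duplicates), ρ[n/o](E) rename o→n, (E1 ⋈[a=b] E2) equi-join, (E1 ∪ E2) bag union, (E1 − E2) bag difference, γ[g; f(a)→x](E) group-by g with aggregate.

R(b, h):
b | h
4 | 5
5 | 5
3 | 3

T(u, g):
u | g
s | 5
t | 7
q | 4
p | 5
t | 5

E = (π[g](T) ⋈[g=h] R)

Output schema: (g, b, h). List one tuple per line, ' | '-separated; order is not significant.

Subexpression sizes:
  T → 5
  π[g](T) → 5
  R → 3
  (π[g](T) ⋈[g=h] R) → 6

== RESULT ==
g | b | h
5 | 4 | 5
5 | 4 | 5
5 | 4 | 5
5 | 5 | 5
5 | 5 | 5
5 | 5 | 5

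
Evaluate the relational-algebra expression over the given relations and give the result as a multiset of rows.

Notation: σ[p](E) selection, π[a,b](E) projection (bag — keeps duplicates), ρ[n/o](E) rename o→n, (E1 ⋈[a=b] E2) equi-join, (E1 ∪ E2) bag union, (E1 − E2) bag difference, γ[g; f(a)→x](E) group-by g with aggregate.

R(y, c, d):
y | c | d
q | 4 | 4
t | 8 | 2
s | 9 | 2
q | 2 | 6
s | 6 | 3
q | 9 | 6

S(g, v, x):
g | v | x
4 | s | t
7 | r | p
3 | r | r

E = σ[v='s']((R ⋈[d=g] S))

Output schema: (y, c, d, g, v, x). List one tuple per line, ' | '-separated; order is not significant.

Subexpression sizes:
  R → 6
  S → 3
  (R ⋈[d=g] S) → 2
  σ[v='s']((R ⋈[d=g] S)) → 1

== RESULT ==
y | c | d | g | v | x
q | 4 | 4 | 4 | s | t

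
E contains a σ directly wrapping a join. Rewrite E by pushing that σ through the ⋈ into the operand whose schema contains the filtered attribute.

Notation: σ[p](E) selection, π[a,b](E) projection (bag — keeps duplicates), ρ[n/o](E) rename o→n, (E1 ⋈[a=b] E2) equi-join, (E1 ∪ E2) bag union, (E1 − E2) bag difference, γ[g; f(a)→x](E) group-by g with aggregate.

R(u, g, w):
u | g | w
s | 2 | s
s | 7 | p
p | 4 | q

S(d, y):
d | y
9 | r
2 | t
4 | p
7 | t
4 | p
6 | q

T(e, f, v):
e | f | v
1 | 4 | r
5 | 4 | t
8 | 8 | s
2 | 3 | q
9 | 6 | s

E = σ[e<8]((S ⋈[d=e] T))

σ filters on e, owned by the right side.
E' = (S ⋈[d=e] σ[e<8](T))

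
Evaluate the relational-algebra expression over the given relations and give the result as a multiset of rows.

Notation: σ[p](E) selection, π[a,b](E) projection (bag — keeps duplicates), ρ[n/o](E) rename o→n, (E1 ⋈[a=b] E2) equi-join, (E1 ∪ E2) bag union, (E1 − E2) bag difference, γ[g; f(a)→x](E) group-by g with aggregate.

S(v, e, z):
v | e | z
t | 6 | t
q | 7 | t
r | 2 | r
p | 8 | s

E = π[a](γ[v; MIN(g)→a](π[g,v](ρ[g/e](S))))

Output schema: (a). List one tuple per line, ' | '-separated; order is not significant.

Row counts bottom-up:
  S → 4
  ρ[g/e](S) → 4
  π[g,v](ρ[g/e](S)) → 4
  γ[v; MIN(g)→a](π[g,v](ρ[g/e](S))) → 4
  π[a](γ[v; MIN(g)→a](π[g,v](ρ[g/e](S)))) → 4

== RESULT ==
a
2
6
7
8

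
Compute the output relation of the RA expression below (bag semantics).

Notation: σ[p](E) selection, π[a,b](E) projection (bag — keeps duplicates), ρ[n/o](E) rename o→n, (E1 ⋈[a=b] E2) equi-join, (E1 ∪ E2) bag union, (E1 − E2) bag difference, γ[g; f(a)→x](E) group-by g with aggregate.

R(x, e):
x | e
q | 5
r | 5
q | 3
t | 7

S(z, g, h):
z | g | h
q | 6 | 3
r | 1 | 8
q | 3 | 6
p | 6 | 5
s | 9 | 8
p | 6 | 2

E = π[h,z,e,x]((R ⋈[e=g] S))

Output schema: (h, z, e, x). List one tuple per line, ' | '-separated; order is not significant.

Stepwise |·|:
  R → 4
  S → 6
  (R ⋈[e=g] S) → 1
  π[h,z,e,x]((R ⋈[e=g] S)) → 1

== RESULT ==
h | z | e | x
6 | q | 3 | q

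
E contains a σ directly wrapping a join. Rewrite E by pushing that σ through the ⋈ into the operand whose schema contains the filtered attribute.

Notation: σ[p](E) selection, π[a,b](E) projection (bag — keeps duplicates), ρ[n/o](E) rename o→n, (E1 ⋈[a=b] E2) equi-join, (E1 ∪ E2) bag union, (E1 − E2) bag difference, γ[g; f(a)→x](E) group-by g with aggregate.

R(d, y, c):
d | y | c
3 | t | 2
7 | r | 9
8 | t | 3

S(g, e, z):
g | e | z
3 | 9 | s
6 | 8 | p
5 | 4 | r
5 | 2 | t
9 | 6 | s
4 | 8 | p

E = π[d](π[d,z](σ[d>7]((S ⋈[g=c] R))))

σ filters on d, owned by the right side.
E' = π[d](π[d,z]((S ⋈[g=c] σ[d>7](R))))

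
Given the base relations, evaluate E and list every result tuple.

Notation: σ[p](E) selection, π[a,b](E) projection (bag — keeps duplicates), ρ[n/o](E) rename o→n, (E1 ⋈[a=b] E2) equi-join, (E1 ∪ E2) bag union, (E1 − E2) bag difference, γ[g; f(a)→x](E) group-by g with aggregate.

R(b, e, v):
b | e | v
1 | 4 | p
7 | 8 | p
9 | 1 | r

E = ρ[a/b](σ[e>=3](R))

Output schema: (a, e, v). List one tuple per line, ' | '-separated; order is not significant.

Per-node cardinality:
  R → 3
  σ[e>=3](R) → 2
  ρ[a/b](σ[e>=3](R)) → 2

== RESULT ==
a | e | v
1 | 4 | p
7 | 8 | p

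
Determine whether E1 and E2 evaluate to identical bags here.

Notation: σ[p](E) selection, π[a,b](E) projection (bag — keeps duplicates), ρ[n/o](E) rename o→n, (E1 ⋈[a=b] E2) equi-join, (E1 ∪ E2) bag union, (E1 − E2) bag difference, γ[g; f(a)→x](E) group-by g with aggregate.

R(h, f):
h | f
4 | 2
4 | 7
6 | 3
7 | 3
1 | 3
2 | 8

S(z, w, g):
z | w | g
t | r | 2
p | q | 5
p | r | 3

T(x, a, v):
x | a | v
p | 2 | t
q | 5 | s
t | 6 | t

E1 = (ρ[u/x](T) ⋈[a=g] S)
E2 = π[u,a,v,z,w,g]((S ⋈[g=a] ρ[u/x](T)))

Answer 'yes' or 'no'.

E1 per-node cardinality:
  T → 3
  ρ[u/x](T) → 3
  S → 3
  (ρ[u/x](T) ⋈[a=g] S) → 2
E2 per-node cardinality:
  S → 3
  T → 3
  ρ[u/x](T) → 3
  (S ⋈[g=a] ρ[u/x](T)) → 2
  π[u,a,v,z,w,g]((S ⋈[g=a] ρ[u/x](T))) → 2

E1 and E2 produce the same multiset:
u | a | v | z | w | g
p | 2 | t | t | r | 2
q | 5 | s | p | q | 5

yes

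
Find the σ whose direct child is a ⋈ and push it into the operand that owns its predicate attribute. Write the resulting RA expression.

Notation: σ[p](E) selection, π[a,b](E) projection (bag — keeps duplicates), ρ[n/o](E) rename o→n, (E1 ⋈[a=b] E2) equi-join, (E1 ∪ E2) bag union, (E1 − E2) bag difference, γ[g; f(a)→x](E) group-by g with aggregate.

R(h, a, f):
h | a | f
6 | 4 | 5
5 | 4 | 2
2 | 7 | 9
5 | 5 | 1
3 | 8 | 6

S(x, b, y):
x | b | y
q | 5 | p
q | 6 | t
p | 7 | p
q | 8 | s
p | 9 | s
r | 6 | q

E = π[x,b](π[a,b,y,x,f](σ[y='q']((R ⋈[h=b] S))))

σ filters on y, owned by the right side.
E' = π[x,b](π[a,b,y,x,f]((R ⋈[h=b] σ[y='q'](S))))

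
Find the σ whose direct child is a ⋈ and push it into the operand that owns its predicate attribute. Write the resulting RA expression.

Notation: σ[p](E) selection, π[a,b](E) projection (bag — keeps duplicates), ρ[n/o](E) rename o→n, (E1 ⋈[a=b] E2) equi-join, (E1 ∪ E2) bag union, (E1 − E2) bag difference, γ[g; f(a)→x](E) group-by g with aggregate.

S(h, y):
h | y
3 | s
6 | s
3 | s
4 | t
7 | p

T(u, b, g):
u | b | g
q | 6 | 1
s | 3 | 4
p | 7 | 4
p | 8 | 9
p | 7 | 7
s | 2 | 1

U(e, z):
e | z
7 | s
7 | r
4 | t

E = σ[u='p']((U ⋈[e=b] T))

σ filters on u, owned by the right side.
E' = (U ⋈[e=b] σ[u='p'](T))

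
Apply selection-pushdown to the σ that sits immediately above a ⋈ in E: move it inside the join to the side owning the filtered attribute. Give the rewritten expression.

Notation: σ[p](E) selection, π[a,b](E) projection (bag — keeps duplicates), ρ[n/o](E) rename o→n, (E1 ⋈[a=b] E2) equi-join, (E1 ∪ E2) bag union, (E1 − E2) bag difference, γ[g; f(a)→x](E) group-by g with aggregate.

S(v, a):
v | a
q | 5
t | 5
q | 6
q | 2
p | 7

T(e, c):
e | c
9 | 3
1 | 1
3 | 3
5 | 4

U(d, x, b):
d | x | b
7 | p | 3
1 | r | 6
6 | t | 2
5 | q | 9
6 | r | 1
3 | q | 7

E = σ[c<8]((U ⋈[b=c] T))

σ filters on c, owned by the right side.
E' = (U ⋈[b=c] σ[c<8](T))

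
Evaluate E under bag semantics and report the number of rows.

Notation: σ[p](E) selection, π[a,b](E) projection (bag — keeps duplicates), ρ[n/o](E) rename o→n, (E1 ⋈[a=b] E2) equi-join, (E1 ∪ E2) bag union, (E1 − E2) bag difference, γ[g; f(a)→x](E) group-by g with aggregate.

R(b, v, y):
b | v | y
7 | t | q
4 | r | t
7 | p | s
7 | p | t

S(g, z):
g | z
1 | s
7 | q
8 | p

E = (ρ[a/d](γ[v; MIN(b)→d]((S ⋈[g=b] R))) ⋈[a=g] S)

Per-node cardinality:
  S → 3
  R → 4
  (S ⋈[g=b] R) → 3
  γ[v; MIN(b)→d]((S ⋈[g=b] R)) → 2
  ρ[a/d](γ[v; MIN(b)→d]((S ⋈[g=b] R))) → 2
  S → 3
  (ρ[a/d](γ[v; MIN(b)→d]((S ⋈[g=b] R))) ⋈[a=g] S) → 2

|E| = 2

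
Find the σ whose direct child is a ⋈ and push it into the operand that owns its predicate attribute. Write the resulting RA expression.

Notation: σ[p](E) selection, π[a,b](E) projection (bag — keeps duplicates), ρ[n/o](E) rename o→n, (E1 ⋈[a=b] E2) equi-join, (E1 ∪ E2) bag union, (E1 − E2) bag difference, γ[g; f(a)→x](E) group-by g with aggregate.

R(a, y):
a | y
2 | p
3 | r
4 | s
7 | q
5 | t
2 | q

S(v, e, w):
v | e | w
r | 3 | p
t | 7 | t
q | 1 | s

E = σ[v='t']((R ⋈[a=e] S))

σ filters on v, owned by the right side.
E' = (R ⋈[a=e] σ[v='t'](S))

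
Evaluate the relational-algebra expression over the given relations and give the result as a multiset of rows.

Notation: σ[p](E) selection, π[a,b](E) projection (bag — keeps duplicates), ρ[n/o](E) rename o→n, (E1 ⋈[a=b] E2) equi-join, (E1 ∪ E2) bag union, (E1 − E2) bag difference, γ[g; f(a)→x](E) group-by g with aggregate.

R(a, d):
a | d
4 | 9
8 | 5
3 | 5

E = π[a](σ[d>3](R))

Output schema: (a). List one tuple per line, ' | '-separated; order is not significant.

Row counts bottom-up:
  R → 3
  σ[d>3](R) → 3
  π[a](σ[d>3](R)) → 3

== RESULT ==
a
3
4
8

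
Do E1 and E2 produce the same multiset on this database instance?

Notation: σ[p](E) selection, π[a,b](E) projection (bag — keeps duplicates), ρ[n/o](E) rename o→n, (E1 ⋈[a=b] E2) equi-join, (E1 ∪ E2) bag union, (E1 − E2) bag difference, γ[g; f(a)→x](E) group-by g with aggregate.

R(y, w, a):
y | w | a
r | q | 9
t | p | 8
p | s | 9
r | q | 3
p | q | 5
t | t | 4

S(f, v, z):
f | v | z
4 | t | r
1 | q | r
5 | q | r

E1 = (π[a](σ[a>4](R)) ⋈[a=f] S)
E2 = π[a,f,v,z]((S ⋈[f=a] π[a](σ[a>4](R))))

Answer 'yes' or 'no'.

E1 row counts bottom-up:
  R → 6
  σ[a>4](R) → 4
  π[a](σ[a>4](R)) → 4
  S → 3
  (π[a](σ[a>4](R)) ⋈[a=f] S) → 1
E2 row counts bottom-up:
  S → 3
  R → 6
  σ[a>4](R) → 4
  π[a](σ[a>4](R)) → 4
  (S ⋈[f=a] π[a](σ[a>4](R))) → 1
  π[a,f,v,z]((S ⋈[f=a] π[a](σ[a>4](R)))) → 1

E1 and E2 produce the same multiset:
a | f | v | z
5 | 5 | q | r

yes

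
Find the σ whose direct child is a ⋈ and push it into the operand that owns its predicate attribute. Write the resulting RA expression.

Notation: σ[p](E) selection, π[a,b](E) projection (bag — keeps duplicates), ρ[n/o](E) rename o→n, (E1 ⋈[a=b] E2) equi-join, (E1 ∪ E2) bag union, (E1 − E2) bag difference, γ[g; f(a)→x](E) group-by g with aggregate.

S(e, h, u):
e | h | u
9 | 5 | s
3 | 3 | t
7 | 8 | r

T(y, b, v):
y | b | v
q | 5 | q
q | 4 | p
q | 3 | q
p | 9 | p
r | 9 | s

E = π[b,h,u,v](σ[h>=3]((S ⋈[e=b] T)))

σ filters on h, owned by the left side.
E' = π[b,h,u,v]((σ[h>=3](S) ⋈[e=b] T))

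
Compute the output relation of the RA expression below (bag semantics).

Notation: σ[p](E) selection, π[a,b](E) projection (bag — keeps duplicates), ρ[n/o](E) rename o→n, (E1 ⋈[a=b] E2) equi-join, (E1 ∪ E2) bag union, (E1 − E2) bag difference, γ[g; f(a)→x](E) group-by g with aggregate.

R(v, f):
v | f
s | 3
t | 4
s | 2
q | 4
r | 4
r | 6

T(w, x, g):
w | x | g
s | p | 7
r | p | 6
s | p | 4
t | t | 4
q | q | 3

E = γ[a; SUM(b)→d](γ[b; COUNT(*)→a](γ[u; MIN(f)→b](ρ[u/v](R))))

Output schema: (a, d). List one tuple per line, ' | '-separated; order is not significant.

Per-node cardinality:
  R → 6
  ρ[u/v](R) → 6
  γ[u; MIN(f)→b](ρ[u/v](R)) → 4
  γ[b; COUNT(*)→a](γ[u; MIN(f)→b](ρ[u/v](R))) → 2
  γ[a; SUM(b)→d](γ[b; COUNT(*)→a](γ[u; MIN(f)→b](ρ[u/v](R)))) → 2

== RESULT ==
a | d
1 | 2
3 | 4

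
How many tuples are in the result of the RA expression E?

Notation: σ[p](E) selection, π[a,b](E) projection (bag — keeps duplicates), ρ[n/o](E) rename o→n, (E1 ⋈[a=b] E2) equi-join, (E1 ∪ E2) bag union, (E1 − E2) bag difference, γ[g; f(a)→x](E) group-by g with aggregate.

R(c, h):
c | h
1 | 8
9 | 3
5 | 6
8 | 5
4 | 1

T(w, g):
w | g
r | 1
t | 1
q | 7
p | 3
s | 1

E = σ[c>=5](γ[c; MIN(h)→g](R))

Row counts bottom-up:
  R → 5
  γ[c; MIN(h)→g](R) → 5
  σ[c>=5](γ[c; MIN(h)→g](R)) → 3

|E| = 3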